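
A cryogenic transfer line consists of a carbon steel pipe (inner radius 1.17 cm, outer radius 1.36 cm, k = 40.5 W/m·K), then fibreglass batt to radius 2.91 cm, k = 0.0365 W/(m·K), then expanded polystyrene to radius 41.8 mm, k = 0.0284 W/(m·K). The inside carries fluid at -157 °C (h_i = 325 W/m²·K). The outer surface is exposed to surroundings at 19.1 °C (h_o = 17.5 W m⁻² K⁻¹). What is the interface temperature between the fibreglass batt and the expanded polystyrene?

T = -51.5 °C

Series thermal resistances, inner to outer:
  R'_conv,in = 1/(2πr h) = 1/(2π·0.0117·325) = 0.04186 m·K/W
  R'_carbon steel = ln(0.0136/0.0117)/(2πk) = 0.1505/(2π·40.5) = 5.914×10^-4 m·K/W
  R'_fibreglass batt = ln(0.0291/0.0136)/(2πk) = 0.7607/(2π·0.0365) = 3.317 m·K/W
  R'_expanded polystyrene = ln(0.0418/0.0291)/(2πk) = 0.3622/(2π·0.0284) = 2.030 m·K/W
  R'_conv,out = 1/(2πr h) = 1/(2π·0.0418·17.5) = 0.2176 m·K/W
ΣR = 0.04186 + 5.914×10^-4 + 3.317 + 2.030 + 0.2176 = 5.607 m·K/W
Q' = ΔT/ΣR = (-157 °C − 19.1 °C)/5.607 = -31.41 W/m
From the inner boundary to the fibreglass batt/expanded polystyrene interface, ΣR_partial = 3.359 m·K/W.
T_interface = T_in − Q'·ΣR_partial = -157 °C − (-31.41)(3.359) = -51.5 °C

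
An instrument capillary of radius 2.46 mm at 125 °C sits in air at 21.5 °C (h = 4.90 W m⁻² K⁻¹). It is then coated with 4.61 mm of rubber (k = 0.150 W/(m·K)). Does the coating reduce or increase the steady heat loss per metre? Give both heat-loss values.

increases: 7.84 → 18.1 W/m

Critical radius for a cylinder: r_cr = k/h = 0.0306 m = 3.06 cm.
Outer radius after coating: r₂ = 0.00246 + 0.00461 = 0.00707 m.
Since r₁ < r_cr and r₂ ≤ r_cr, the coating moves toward the maximum at r_cr — heat loss rises.
Bare: R = 1/(2πr₁h) = 13.20 m·K/W; Q = 103.5/13.20 = 7.84 W/m.
Coated: R = R_cond + R_conv = 5.714 m·K/W; Q = 103.5/5.714 = 18.1 W/m.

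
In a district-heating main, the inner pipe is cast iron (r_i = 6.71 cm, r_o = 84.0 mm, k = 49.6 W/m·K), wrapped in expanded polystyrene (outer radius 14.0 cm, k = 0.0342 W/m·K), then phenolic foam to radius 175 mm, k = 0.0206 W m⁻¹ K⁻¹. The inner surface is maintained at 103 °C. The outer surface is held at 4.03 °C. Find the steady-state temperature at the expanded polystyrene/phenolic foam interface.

Series thermal resistances, inner to outer:
  R'_cast iron = ln(0.0840/0.0671)/(2πk) = 0.2246/(2π·49.6) = 7.208×10^-4 m·K/W
  R'_expanded polystyrene = ln(0.140/0.0840)/(2πk) = 0.5108/(2π·0.0342) = 2.377 m·K/W
  R'_phenolic foam = ln(0.175/0.140)/(2πk) = 0.2231/(2π·0.0206) = 1.724 m·K/W
ΣR = 7.208×10^-4 + 2.377 + 1.724 = 4.102 m·K/W
Q' = ΔT/ΣR = (103 °C − 4.03 °C)/4.102 = 24.13 W/m
From the inner boundary to the expanded polystyrene/phenolic foam interface, ΣR_partial = 2.378 m·K/W.
T_interface = T_in − Q'·ΣR_partial = 103 °C − (24.13)(2.378) = 45.6 °C

T = 45.6 °C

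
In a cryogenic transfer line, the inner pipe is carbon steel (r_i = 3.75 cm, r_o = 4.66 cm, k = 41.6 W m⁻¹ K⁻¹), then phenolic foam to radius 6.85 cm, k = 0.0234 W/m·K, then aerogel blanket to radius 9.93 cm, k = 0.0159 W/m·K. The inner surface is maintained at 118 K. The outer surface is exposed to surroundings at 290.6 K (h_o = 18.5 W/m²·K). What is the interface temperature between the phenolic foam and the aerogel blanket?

Series thermal resistances, inner to outer:
  R'_carbon steel = ln(0.0466/0.0375)/(2πk) = 0.2173/(2π·41.6) = 8.312×10^-4 m·K/W
  R'_phenolic foam = ln(0.0685/0.0466)/(2πk) = 0.3852/(2π·0.0234) = 2.620 m·K/W
  R'_aerogel blanket = ln(0.0993/0.0685)/(2πk) = 0.3713/(2π·0.0159) = 3.717 m·K/W
  R'_conv,out = 1/(2πr h) = 1/(2π·0.0993·18.5) = 0.08664 m·K/W
ΣR = 8.312×10^-4 + 2.620 + 3.717 + 0.08664 = 6.424 m·K/W
Q' = ΔT/ΣR = (118 K − 290.6 K)/6.424 = -26.87 W/m
From the inner boundary to the phenolic foam/aerogel blanket interface, ΣR_partial = 2.621 m·K/W.
T_interface = T_in − Q'·ΣR_partial = 118 K − (-26.87)(2.621) = 188.4 K

T = 188.4 K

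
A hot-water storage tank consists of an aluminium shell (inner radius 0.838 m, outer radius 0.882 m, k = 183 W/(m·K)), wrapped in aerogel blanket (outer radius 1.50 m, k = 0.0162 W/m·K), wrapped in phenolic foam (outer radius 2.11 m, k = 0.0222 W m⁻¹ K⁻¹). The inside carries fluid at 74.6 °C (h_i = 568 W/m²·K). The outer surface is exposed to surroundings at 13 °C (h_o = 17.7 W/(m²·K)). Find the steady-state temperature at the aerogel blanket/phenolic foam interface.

Resistance network (inner→outer):
  R_conv,in = 1/(4πr²h) = 1/(4π·0.838²·568) = 1.995×10^-4 K/W
  R_aluminium = (1/0.838 − 1/0.882)/(4πk) = 0.05953/(4π·183) = 2.589×10^-5 K/W
  R_aerogel blanket = (1/0.882 − 1/1.50)/(4πk) = 0.4671/(4π·0.0162) = 2.295 K/W
  R_phenolic foam = (1/1.50 − 1/2.11)/(4πk) = 0.1927/(4π·0.0222) = 0.6909 K/W
  R_conv,out = 1/(4πr²h) = 1/(4π·2.11²·17.7) = 0.001010 K/W
ΣR = 1.995×10^-4 + 2.589×10^-5 + 2.295 + 0.6909 + 0.001010 = 2.987 K/W
Q = ΔT/ΣR = (74.6 °C − 13 °C)/2.987 = 20.62 W
From the inner boundary to the aerogel blanket/phenolic foam interface, ΣR_partial = 2.295 K/W.
T_interface = T_in − Q·ΣR_partial = 74.6 °C − (20.62)(2.295) = 27.3 °C

T = 27.3 °C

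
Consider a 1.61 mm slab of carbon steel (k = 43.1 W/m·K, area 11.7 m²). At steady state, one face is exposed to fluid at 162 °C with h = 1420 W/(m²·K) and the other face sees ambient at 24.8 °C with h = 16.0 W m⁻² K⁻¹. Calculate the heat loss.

Resistance network (inner→outer):
  R_conv,in = 1/(hA) = 1/(1420·11.7) = 6.019×10^-5 K/W
  R_carbon steel = L/(kA) = 0.00161/(43.1·11.7) = 3.193×10^-6 K/W
  R_conv,out = 1/(hA) = 1/(16.0·11.7) = 0.005342 K/W
ΣR = 6.019×10^-5 + 3.193×10^-6 + 0.005342 = 0.005405 K/W
Q = ΔT/ΣR = (162 °C − 24.8 °C)/0.005405 = 25400 W

Q = 25.4 kW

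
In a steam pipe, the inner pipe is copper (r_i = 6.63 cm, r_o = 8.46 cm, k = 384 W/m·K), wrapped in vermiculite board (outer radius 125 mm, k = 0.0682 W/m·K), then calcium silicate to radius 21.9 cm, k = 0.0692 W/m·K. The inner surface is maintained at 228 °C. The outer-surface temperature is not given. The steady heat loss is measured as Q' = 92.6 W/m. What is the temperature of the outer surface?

T_out = 24.2 °C

Series resistances:
  R'_copper = ln(0.0846/0.0663)/(2πk) = 0.2437/(2π·384) = 1.010×10^-4 m·K/W
  R'_vermiculite board = ln(0.125/0.0846)/(2πk) = 0.3904/(2π·0.0682) = 0.9110 m·K/W
  R'_calcium silicate = ln(0.219/0.125)/(2πk) = 0.5608/(2π·0.0692) = 1.290 m·K/W
ΣR = 2.201 m·K/W
ΔT = Q'·ΣR = 92.6 × 2.201 = 203.8 K
Heat flows outward, so T_out = T_in − ΔT = 228 − 203.8 = 24.2 °C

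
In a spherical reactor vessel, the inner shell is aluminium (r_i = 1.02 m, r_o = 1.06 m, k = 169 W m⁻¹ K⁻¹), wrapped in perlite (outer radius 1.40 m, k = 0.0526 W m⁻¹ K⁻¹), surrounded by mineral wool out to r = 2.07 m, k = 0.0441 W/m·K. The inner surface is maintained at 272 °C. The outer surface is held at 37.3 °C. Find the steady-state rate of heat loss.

Q = 307 W

Resistance network (inner→outer):
  R_aluminium = (1/1.02 − 1/1.06)/(4πk) = 0.03700/(4π·169) = 1.742×10^-5 K/W
  R_perlite = (1/1.06 − 1/1.40)/(4πk) = 0.2291/(4π·0.0526) = 0.3466 K/W
  R_mineral wool = (1/1.40 − 1/2.07)/(4πk) = 0.2312/(4π·0.0441) = 0.4172 K/W
ΣR = 1.742×10^-5 + 0.3466 + 0.4172 = 0.7638 K/W
Q = ΔT/ΣR = (272 °C − 37.3 °C)/0.7638 = 307 W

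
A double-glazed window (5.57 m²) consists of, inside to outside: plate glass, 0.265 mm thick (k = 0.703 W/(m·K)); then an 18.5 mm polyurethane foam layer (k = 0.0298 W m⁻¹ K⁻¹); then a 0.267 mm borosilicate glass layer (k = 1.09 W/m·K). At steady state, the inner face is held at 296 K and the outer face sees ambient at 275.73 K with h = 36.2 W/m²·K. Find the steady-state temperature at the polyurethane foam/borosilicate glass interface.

Series thermal resistances, inner to outer:
  R_plate glass = L/(kA) = 2.65×10^-4/(0.703·5.57) = 6.768×10^-5 K/W
  R_polyurethane foam = L/(kA) = 0.0185/(0.0298·5.57) = 0.1115 K/W
  R_borosilicate glass = L/(kA) = 2.67×10^-4/(1.09·5.57) = 4.398×10^-5 K/W
  R_conv,out = 1/(hA) = 1/(36.2·5.57) = 0.004959 K/W
ΣR = 6.768×10^-5 + 0.1115 + 4.398×10^-5 + 0.004959 = 0.1166 K/W
Q = ΔT/ΣR = (296 K − 275.73 K)/0.1166 = 173.8 W
From the inner boundary to the polyurethane foam/borosilicate glass interface, ΣR_partial = 0.1116 K/W.
T_interface = T_in − Q·ΣR_partial = 296 K − (173.8)(0.1116) = 276.60 K

T = 276.60 K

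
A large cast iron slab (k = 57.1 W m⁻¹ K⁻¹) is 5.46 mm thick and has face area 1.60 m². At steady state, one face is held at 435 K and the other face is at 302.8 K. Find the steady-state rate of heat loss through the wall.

Q = 2.21×10^6 W

Q = kA·ΔT/L = 57.1 × 1.60 × |435 K − 302.8 K| / 0.00546 = 2.21×10^6 W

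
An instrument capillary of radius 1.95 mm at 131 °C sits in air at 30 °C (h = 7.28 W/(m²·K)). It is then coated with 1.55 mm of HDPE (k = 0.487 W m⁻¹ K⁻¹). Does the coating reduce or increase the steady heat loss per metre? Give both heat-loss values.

Critical radius for a cylinder: r_cr = k/h = 0.0669 m = 6.69 cm.
Outer radius after coating: r₂ = 0.00195 + 0.00155 = 0.00350 m.
Since r₁ < r_cr and r₂ ≤ r_cr, the coating moves toward the maximum at r_cr — heat loss rises.
Bare: R = 1/(2πr₁h) = 11.21 m·K/W; Q = 101/11.21 = 9.01 W/m.
Coated: R = R_cond + R_conv = 6.437 m·K/W; Q = 101/6.437 = 15.7 W/m.

increases: 9.01 → 15.7 W/m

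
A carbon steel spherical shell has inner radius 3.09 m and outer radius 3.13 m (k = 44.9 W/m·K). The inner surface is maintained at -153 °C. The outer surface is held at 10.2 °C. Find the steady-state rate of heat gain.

Q = 4πk·ΔT/(1/r₁ − 1/r₂) = 4π × 44.9 × 163.2 / (1/3.09 − 1/3.13) = 2.23×10^7 W

Q = 22300 kW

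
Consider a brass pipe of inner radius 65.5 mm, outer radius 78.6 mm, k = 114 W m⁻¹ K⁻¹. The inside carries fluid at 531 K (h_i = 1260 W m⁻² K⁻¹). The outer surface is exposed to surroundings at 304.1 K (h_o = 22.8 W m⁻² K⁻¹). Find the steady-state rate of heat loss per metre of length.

Resistance network (inner→outer):
  R'_conv,in = 1/(2πr h) = 1/(2π·0.0655·1260) = 0.001928 m·K/W
  R'_brass = ln(0.0786/0.0655)/(2πk) = 0.1823/(2π·114) = 2.545×10^-4 m·K/W
  R'_conv,out = 1/(2πr h) = 1/(2π·0.0786·22.8) = 0.08881 m·K/W
ΣR = 0.001928 + 2.545×10^-4 + 0.08881 = 0.09099 m·K/W
Q' = ΔT/ΣR = (531 K − 304.1 K)/0.09099 = 2490 W/m

Q' = 2490 W/m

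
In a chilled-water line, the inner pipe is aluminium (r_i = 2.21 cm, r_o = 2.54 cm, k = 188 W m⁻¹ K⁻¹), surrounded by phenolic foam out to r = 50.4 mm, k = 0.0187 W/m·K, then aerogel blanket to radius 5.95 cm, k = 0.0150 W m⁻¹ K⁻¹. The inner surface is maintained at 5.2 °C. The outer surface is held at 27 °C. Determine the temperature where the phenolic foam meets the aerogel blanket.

T = 21.9 °C

Series thermal resistances, inner to outer:
  R'_aluminium = ln(0.0254/0.0221)/(2πk) = 0.1392/(2π·188) = 1.178×10^-4 m·K/W
  R'_phenolic foam = ln(0.0504/0.0254)/(2πk) = 0.6852/(2π·0.0187) = 5.832 m·K/W
  R'_aerogel blanket = ln(0.0595/0.0504)/(2πk) = 0.1660/(2π·0.0150) = 1.761 m·K/W
ΣR = 1.178×10^-4 + 5.832 + 1.761 = 7.593 m·K/W
Q' = ΔT/ΣR = (5.2 °C − 27 °C)/7.593 = -2.871 W/m
From the inner boundary to the phenolic foam/aerogel blanket interface, ΣR_partial = 5.832 m·K/W.
T_interface = T_in − Q'·ΣR_partial = 5.2 °C − (-2.871)(5.832) = 21.9 °C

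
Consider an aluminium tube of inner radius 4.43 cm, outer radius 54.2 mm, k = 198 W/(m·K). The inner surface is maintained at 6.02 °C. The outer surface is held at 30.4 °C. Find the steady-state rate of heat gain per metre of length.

Q' = 150 kW/m

Q' = 2πk·ΔT/ln(r₂/r₁) = 2π × 198 × 24.38 / ln(0.0542/0.0443) = 1.50×10^5 W/m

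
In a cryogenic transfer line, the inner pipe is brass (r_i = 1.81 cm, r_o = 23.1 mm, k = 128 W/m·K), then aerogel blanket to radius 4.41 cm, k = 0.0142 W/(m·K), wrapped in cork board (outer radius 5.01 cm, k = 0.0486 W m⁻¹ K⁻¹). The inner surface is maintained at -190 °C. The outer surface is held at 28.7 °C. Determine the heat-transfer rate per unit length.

Q' = 28.5 W/m

Treat each layer as a resistance in series:
  R'_brass = ln(0.0231/0.0181)/(2πk) = 0.2439/(2π·128) = 3.033×10^-4 m·K/W
  R'_aerogel blanket = ln(0.0441/0.0231)/(2πk) = 0.6466/(2π·0.0142) = 7.247 m·K/W
  R'_cork board = ln(0.0501/0.0441)/(2πk) = 0.1276/(2π·0.0486) = 0.4177 m·K/W
ΣR = 3.033×10^-4 + 7.247 + 0.4177 = 7.665 m·K/W
Q' = ΔT/ΣR = (-190 °C − 28.7 °C)/7.665 = -28.5 W/m
(Negative Q' ⇒ heat flows inward; heat gain = 28.5 W/m.)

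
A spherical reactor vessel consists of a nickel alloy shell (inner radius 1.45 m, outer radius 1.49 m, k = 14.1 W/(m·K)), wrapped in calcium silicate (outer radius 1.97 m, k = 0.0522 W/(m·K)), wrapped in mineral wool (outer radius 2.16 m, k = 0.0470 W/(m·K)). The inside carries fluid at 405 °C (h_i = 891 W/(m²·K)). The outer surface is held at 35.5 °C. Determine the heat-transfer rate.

Q = 1140 W

Series thermal resistances, inner to outer:
  R_conv,in = 1/(4πr²h) = 1/(4π·1.45²·891) = 4.248×10^-5 K/W
  R_nickel alloy = (1/1.45 − 1/1.49)/(4πk) = 0.01851/(4π·14.1) = 1.045×10^-4 K/W
  R_calcium silicate = (1/1.49 − 1/1.97)/(4πk) = 0.1635/(4π·0.0522) = 0.2493 K/W
  R_mineral wool = (1/1.97 − 1/2.16)/(4πk) = 0.04465/(4π·0.0470) = 0.07560 K/W
ΣR = 4.248×10^-5 + 1.045×10^-4 + 0.2493 + 0.07560 = 0.3250 K/W
Q = ΔT/ΣR = (405 °C − 35.5 °C)/0.3250 = 1140 W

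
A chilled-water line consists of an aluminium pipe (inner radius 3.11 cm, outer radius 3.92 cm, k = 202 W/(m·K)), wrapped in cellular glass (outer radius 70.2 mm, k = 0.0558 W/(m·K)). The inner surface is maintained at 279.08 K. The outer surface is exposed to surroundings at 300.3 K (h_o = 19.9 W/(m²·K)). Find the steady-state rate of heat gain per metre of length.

Q' = 11.9 W/m

Series thermal resistances, inner to outer:
  R'_aluminium = ln(0.0392/0.0311)/(2πk) = 0.2315/(2π·202) = 1.824×10^-4 m·K/W
  R'_cellular glass = ln(0.0702/0.0392)/(2πk) = 0.5827/(2π·0.0558) = 1.662 m·K/W
  R'_conv,out = 1/(2πr h) = 1/(2π·0.0702·19.9) = 0.1139 m·K/W
ΣR = 1.824×10^-4 + 1.662 + 0.1139 = 1.776 m·K/W
Q' = ΔT/ΣR = (279.08 K − 300.3 K)/1.776 = -11.9 W/m
(Negative Q' ⇒ heat flows inward; heat gain = 11.9 W/m.)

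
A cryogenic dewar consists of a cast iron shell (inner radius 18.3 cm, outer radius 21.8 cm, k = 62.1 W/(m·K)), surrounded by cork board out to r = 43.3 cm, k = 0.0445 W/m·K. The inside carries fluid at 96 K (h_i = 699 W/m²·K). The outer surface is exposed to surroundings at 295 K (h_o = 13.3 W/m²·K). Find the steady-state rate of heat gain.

Q = 48.4 W

Resistance network (inner→outer):
  R_conv,in = 1/(4πr²h) = 1/(4π·0.183²·699) = 0.003399 K/W
  R_cast iron = (1/0.183 − 1/0.218)/(4πk) = 0.8773/(4π·62.1) = 0.001124 K/W
  R_cork board = (1/0.218 − 1/0.433)/(4πk) = 2.278/(4π·0.0445) = 4.073 K/W
  R_conv,out = 1/(4πr²h) = 1/(4π·0.433²·13.3) = 0.03191 K/W
ΣR = 0.003399 + 0.001124 + 4.073 + 0.03191 = 4.109 K/W
Q = ΔT/ΣR = (96 K − 295 K)/4.109 = -48.4 W
(Negative Q ⇒ heat flows inward; heat gain = 48.4 W.)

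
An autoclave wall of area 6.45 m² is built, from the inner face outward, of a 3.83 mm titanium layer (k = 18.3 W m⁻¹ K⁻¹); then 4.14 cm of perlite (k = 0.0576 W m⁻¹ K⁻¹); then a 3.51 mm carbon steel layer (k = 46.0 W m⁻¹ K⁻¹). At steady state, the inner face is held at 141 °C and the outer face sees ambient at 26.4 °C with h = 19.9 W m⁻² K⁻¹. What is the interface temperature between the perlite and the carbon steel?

T = 33.9 °C

Treat each layer as a resistance in series:
  R_titanium = L/(kA) = 0.00383/(18.3·6.45) = 3.245×10^-5 K/W
  R_perlite = L/(kA) = 0.0414/(0.0576·6.45) = 0.1114 K/W
  R_carbon steel = L/(kA) = 0.00351/(46.0·6.45) = 1.183×10^-5 K/W
  R_conv,out = 1/(hA) = 1/(19.9·6.45) = 0.007791 K/W
ΣR = 3.245×10^-5 + 0.1114 + 1.183×10^-5 + 0.007791 = 0.1192 K/W
Q = ΔT/ΣR = (141 °C − 26.4 °C)/0.1192 = 961.4 W
From the inner boundary to the perlite/carbon steel interface, ΣR_partial = 0.1114 K/W.
T_interface = T_in − Q·ΣR_partial = 141 °C − (961.4)(0.1114) = 33.9 °C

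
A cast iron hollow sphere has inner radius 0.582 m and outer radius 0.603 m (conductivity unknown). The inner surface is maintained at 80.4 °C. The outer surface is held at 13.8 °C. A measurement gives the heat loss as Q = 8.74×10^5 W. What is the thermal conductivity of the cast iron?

k = 62.5 W/m·K

ΣR = ΔT/Q = |80.4 − 13.8|/8.74×10^5 = 7.620×10^-5 K/W
(1/r₁−1/r₂)/(4πk) = 7.620×10^-5 ⇒ k = 0.05984/(4π·7.620×10^-5) = 62.5 W/m·K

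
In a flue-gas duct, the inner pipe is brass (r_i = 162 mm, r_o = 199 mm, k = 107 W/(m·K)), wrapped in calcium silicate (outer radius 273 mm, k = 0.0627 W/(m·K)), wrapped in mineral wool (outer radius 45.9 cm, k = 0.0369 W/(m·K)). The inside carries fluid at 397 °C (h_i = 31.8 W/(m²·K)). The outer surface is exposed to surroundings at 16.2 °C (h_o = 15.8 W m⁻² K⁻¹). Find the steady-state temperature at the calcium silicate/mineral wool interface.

Treat each layer as a resistance in series:
  R'_conv,in = 1/(2πr h) = 1/(2π·0.162·31.8) = 0.03089 m·K/W
  R'_brass = ln(0.199/0.162)/(2πk) = 0.2057/(2π·107) = 3.060×10^-4 m·K/W
  R'_calcium silicate = ln(0.273/0.199)/(2πk) = 0.3162/(2π·0.0627) = 0.8025 m·K/W
  R'_mineral wool = ln(0.459/0.273)/(2πk) = 0.5196/(2π·0.0369) = 2.241 m·K/W
  R'_conv,out = 1/(2πr h) = 1/(2π·0.459·15.8) = 0.02195 m·K/W
ΣR = 0.03089 + 3.060×10^-4 + 0.8025 + 2.241 + 0.02195 = 3.097 m·K/W
Q' = ΔT/ΣR = (397 °C − 16.2 °C)/3.097 = 123.0 W/m
From the inner boundary to the calcium silicate/mineral wool interface, ΣR_partial = 0.8337 m·K/W.
T_interface = T_in − Q'·ΣR_partial = 397 °C − (123.0)(0.8337) = 294 °C

T = 294 °C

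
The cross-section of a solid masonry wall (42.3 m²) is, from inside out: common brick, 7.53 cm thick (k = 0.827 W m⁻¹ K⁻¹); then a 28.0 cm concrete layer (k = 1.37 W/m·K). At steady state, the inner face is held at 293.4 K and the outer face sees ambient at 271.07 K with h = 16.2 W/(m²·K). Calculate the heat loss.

Resistance network (inner→outer):
  R_common brick = L/(kA) = 0.0753/(0.827·42.3) = 0.002153 K/W
  R_concrete = L/(kA) = 0.280/(1.37·42.3) = 0.004832 K/W
  R_conv,out = 1/(hA) = 1/(16.2·42.3) = 0.001459 K/W
ΣR = 0.002153 + 0.004832 + 0.001459 = 0.008444 K/W
Q = ΔT/ΣR = (293.4 K − 271.07 K)/0.008444 = 2640 W

Q = 2640 W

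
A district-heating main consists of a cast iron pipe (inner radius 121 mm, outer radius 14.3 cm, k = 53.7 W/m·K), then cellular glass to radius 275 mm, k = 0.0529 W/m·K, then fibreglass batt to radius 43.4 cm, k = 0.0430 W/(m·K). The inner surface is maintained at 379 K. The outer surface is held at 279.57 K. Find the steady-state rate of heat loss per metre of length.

Treat each layer as a resistance in series:
  R'_cast iron = ln(0.143/0.121)/(2πk) = 0.1671/(2π·53.7) = 4.951×10^-4 m·K/W
  R'_cellular glass = ln(0.275/0.143)/(2πk) = 0.6539/(2π·0.0529) = 1.967 m·K/W
  R'_fibreglass batt = ln(0.434/0.275)/(2πk) = 0.4563/(2π·0.0430) = 1.689 m·K/W
ΣR = 4.951×10^-4 + 1.967 + 1.689 = 3.656 m·K/W
Q' = ΔT/ΣR = (379 K − 279.57 K)/3.656 = 27.2 W/m

Q' = 27.2 W/m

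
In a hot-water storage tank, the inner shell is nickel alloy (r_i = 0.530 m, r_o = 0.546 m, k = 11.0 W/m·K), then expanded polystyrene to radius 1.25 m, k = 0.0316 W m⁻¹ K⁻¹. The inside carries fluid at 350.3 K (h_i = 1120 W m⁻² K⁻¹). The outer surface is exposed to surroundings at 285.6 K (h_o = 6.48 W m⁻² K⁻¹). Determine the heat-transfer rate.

Series thermal resistances, inner to outer:
  R_conv,in = 1/(4πr²h) = 1/(4π·0.530²·1120) = 2.529×10^-4 K/W
  R_nickel alloy = (1/0.530 − 1/0.546)/(4πk) = 0.05529/(4π·11.0) = 4.000×10^-4 K/W
  R_expanded polystyrene = (1/0.546 − 1/1.25)/(4πk) = 1.032/(4π·0.0316) = 2.598 K/W
  R_conv,out = 1/(4πr²h) = 1/(4π·1.25²·6.48) = 0.007860 K/W
ΣR = 2.529×10^-4 + 4.000×10^-4 + 2.598 + 0.007860 = 2.607 K/W
Q = ΔT/ΣR = (350.3 K − 285.6 K)/2.607 = 24.8 W

Q = 24.8 W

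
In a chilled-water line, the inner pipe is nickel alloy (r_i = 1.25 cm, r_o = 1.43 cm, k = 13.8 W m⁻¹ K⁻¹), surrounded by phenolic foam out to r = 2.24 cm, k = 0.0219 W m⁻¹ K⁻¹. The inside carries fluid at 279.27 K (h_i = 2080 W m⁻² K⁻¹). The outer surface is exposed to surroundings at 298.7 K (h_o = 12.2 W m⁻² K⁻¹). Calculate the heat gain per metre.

Q' = 5.04 W/m

Series thermal resistances, inner to outer:
  R'_conv,in = 1/(2πr h) = 1/(2π·0.0125·2080) = 0.006121 m·K/W
  R'_nickel alloy = ln(0.0143/0.0125)/(2πk) = 0.1345/(2π·13.8) = 0.001552 m·K/W
  R'_phenolic foam = ln(0.0224/0.0143)/(2πk) = 0.4488/(2π·0.0219) = 3.262 m·K/W
  R'_conv,out = 1/(2πr h) = 1/(2π·0.0224·12.2) = 0.5824 m·K/W
ΣR = 0.006121 + 0.001552 + 3.262 + 0.5824 = 3.852 m·K/W
Q' = ΔT/ΣR = (279.27 K − 298.7 K)/3.852 = -5.04 W/m
(Negative Q' ⇒ heat flows inward; heat gain = 5.04 W/m.)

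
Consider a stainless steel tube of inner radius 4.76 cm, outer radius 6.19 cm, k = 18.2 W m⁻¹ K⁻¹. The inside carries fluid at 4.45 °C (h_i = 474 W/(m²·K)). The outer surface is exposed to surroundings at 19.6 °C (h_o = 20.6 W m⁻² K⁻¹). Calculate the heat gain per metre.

Series thermal resistances, inner to outer:
  R'_conv,in = 1/(2πr h) = 1/(2π·0.0476·474) = 0.007054 m·K/W
  R'_stainless steel = ln(0.0619/0.0476)/(2πk) = 0.2627/(2π·18.2) = 0.002297 m·K/W
  R'_conv,out = 1/(2πr h) = 1/(2π·0.0619·20.6) = 0.1248 m·K/W
ΣR = 0.007054 + 0.002297 + 0.1248 = 0.1342 m·K/W
Q' = ΔT/ΣR = (4.45 °C − 19.6 °C)/0.1342 = -113 W/m
(Negative Q' ⇒ heat flows inward; heat gain = 113 W/m.)

Q' = 113 W/m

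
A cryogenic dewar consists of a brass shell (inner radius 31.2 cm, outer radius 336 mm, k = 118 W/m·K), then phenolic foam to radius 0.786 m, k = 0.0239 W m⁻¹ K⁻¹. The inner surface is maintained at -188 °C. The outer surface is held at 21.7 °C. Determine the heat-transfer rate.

Resistance network (inner→outer):
  R_brass = (1/0.312 − 1/0.336)/(4πk) = 0.2289/(4π·118) = 1.544×10^-4 K/W
  R_phenolic foam = (1/0.336 − 1/0.786)/(4πk) = 1.704/(4π·0.0239) = 5.673 K/W
ΣR = 1.544×10^-4 + 5.673 = 5.673 K/W
Q = ΔT/ΣR = (-188 °C − 21.7 °C)/5.673 = -37.0 W
(Negative Q ⇒ heat flows inward; heat gain = 37.0 W.)

Q = 37.0 W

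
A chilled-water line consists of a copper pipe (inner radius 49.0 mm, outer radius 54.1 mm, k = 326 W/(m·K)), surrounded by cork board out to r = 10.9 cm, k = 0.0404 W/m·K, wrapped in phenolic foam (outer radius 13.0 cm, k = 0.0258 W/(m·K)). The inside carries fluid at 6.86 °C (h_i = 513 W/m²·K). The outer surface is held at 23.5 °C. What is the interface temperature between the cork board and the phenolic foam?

Treat each layer as a resistance in series:
  R'_conv,in = 1/(2πr h) = 1/(2π·0.0490·513) = 0.006332 m·K/W
  R'_copper = ln(0.0541/0.0490)/(2πk) = 0.09901/(2π·326) = 4.834×10^-5 m·K/W
  R'_cork board = ln(0.109/0.0541)/(2πk) = 0.7005/(2π·0.0404) = 2.760 m·K/W
  R'_phenolic foam = ln(0.130/0.109)/(2πk) = 0.1762/(2π·0.0258) = 1.087 m·K/W
ΣR = 0.006332 + 4.834×10^-5 + 2.760 + 1.087 = 3.853 m·K/W
Q' = ΔT/ΣR = (6.86 °C − 23.5 °C)/3.853 = -4.319 W/m
From the inner boundary to the cork board/phenolic foam interface, ΣR_partial = 2.766 m·K/W.
T_interface = T_in − Q'·ΣR_partial = 6.86 °C − (-4.319)(2.766) = 18.8 °C

T = 18.8 °C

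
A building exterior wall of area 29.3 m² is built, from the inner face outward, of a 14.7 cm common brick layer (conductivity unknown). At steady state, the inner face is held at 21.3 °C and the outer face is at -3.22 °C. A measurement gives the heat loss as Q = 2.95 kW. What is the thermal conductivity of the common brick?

k = 0.604 W/m·K

ΣR = ΔT/Q = |21.3 − -3.22|/2950 = 0.008312 K/W
L/(kA) = 0.008312 ⇒ k = 0.147/(0.008312·29.3) = 0.604 W/m·K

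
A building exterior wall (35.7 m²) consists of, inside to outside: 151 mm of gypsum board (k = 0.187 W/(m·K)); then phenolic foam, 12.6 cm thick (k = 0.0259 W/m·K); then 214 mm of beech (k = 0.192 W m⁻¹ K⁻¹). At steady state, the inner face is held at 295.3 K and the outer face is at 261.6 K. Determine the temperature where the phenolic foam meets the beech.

T = 267.13 K

Series thermal resistances, inner to outer:
  R_gypsum board = L/(kA) = 0.151/(0.187·35.7) = 0.02262 K/W
  R_phenolic foam = L/(kA) = 0.126/(0.0259·35.7) = 0.1363 K/W
  R_beech = L/(kA) = 0.214/(0.192·35.7) = 0.03122 K/W
ΣR = 0.02262 + 0.1363 + 0.03122 = 0.1901 K/W
Q = ΔT/ΣR = (295.3 K − 261.6 K)/0.1901 = 177.3 W
From the inner boundary to the phenolic foam/beech interface, ΣR_partial = 0.1589 K/W.
T_interface = T_in − Q·ΣR_partial = 295.3 K − (177.3)(0.1589) = 267.13 K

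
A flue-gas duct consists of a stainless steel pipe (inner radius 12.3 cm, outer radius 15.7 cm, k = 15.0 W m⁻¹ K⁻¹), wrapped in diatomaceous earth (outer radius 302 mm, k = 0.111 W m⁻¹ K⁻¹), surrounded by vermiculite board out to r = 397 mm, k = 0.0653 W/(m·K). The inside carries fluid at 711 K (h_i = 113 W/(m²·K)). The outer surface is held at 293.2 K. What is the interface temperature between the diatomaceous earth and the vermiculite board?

T = 465 K

Resistance network (inner→outer):
  R'_conv,in = 1/(2πr h) = 1/(2π·0.123·113) = 0.01145 m·K/W
  R'_stainless steel = ln(0.157/0.123)/(2πk) = 0.2441/(2π·15.0) = 0.002590 m·K/W
  R'_diatomaceous earth = ln(0.302/0.157)/(2πk) = 0.6542/(2π·0.111) = 0.9380 m·K/W
  R'_vermiculite board = ln(0.397/0.302)/(2πk) = 0.2735/(2π·0.0653) = 0.6666 m·K/W
ΣR = 0.01145 + 0.002590 + 0.9380 + 0.6666 = 1.619 m·K/W
Q' = ΔT/ΣR = (711 K − 293.2 K)/1.619 = 258.1 W/m
From the inner boundary to the diatomaceous earth/vermiculite board interface, ΣR_partial = 0.9520 m·K/W.
T_interface = T_in − Q'·ΣR_partial = 711 K − (258.1)(0.9520) = 465 K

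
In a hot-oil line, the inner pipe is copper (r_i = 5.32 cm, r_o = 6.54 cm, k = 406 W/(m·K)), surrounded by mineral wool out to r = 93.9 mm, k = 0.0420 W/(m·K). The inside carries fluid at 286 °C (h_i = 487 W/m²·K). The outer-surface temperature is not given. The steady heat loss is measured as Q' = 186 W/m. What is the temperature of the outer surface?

Sum the resistances:
  R'_conv,in = 1/(2πr h) = 1/(2π·0.0532·487) = 0.006143 m·K/W
  R'_copper = ln(0.0654/0.0532)/(2πk) = 0.2065/(2π·406) = 8.094×10^-5 m·K/W
  R'_mineral wool = ln(0.0939/0.0654)/(2πk) = 0.3617/(2π·0.0420) = 1.371 m·K/W
ΣR = 1.377 m·K/W
ΔT = Q'·ΣR = 186 × 1.377 = 256.1 K
Heat flows outward, so T_out = T_in − ΔT = 286 − 256.1 = 29.9 °C

T_out = 29.9 °C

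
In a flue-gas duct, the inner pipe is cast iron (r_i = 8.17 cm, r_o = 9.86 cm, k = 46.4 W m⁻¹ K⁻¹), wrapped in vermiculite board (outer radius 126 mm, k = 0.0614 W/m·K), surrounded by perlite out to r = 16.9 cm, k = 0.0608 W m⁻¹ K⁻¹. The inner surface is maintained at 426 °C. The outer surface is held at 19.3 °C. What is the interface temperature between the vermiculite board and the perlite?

T = 242 °C

Treat each layer as a resistance in series:
  R'_cast iron = ln(0.0986/0.0817)/(2πk) = 0.1880/(2π·46.4) = 6.449×10^-4 m·K/W
  R'_vermiculite board = ln(0.126/0.0986)/(2πk) = 0.2452/(2π·0.0614) = 0.6356 m·K/W
  R'_perlite = ln(0.169/0.126)/(2πk) = 0.2936/(2π·0.0608) = 0.7686 m·K/W
ΣR = 6.449×10^-4 + 0.6356 + 0.7686 = 1.405 m·K/W
Q' = ΔT/ΣR = (426 °C − 19.3 °C)/1.405 = 289.5 W/m
From the inner boundary to the vermiculite board/perlite interface, ΣR_partial = 0.6362 m·K/W.
T_interface = T_in − Q'·ΣR_partial = 426 °C − (289.5)(0.6362) = 242 °C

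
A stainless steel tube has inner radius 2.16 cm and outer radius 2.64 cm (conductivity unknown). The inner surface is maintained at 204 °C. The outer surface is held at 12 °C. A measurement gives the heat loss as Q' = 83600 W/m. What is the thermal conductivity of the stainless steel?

k = 13.9 W/m·K

ΣR = ΔT/Q' = |204 − 12|/83600 = 0.002297 m·K/W
ln(r₂/r₁)/(2πk) = 0.002297 ⇒ k = 0.2007/(2π·0.002297) = 13.9 W/m·K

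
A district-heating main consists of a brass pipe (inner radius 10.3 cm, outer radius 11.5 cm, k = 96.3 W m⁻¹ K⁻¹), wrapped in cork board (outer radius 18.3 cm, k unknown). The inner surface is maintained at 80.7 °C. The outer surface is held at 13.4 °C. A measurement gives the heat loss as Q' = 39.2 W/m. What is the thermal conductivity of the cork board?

ΣR = ΔT/Q' = |80.7 − 13.4|/39.2 = 1.717 m·K/W
Known resistances:
  R'_brass = ln(0.115/0.103)/(2πk) = 0.1102/(2π·96.3) = 1.821×10^-4 m·K/W
R_cork board = ΣR − ΣR_known = 1.717 − 1.821×10^-4 = 1.717 m·K/W
ln(r₂/r₁)/(2πk) = 1.717 ⇒ k = 0.4646/(2π·1.717) = 0.0431 W/m·K

k = 0.0431 W/m·K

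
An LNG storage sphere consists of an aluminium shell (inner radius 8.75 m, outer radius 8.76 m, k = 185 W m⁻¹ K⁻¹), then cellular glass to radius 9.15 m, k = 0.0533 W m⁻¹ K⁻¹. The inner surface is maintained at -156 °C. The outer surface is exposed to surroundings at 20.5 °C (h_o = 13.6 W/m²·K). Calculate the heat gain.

Resistance network (inner→outer):
  R_aluminium = (1/8.75 − 1/8.76)/(4πk) = 1.305×10^-4/(4π·185) = 5.612×10^-8 K/W
  R_cellular glass = (1/8.76 − 1/9.15)/(4πk) = 0.004866/(4π·0.0533) = 0.007264 K/W
  R_conv,out = 1/(4πr²h) = 1/(4π·9.15²·13.6) = 6.989×10^-5 K/W
ΣR = 5.612×10^-8 + 0.007264 + 6.989×10^-5 = 0.007334 K/W
Q = ΔT/ΣR = (-156 °C − 20.5 °C)/0.007334 = -24100 W
(Negative Q ⇒ heat flows inward; heat gain = 24100 W.)

Q = 24100 W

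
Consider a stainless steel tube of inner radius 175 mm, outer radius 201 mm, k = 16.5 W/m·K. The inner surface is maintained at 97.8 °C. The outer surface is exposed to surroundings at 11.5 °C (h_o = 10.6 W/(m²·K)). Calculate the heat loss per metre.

Treat each layer as a resistance in series:
  R'_stainless steel = ln(0.201/0.175)/(2πk) = 0.1385/(2π·16.5) = 0.001336 m·K/W
  R'_conv,out = 1/(2πr h) = 1/(2π·0.201·10.6) = 0.07470 m·K/W
ΣR = 0.001336 + 0.07470 = 0.07604 m·K/W
Q' = ΔT/ΣR = (97.8 °C − 11.5 °C)/0.07604 = 1130 W/m

Q' = 1130 W/m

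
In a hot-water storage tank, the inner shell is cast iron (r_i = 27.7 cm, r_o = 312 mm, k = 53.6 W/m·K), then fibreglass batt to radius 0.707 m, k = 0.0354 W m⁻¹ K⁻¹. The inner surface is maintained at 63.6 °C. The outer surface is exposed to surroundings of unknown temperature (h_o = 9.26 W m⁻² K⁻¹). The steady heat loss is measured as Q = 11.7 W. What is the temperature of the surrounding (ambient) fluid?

T_out = 16.3 °C

Series resistances:
  R_cast iron = (1/0.277 − 1/0.312)/(4πk) = 0.4050/(4π·53.6) = 6.013×10^-4 K/W
  R_fibreglass batt = (1/0.312 − 1/0.707)/(4πk) = 1.791/(4π·0.0354) = 4.025 K/W
  R_conv,out = 1/(4πr²h) = 1/(4π·0.707²·9.26) = 0.01719 K/W
ΣR = 4.043 K/W
ΔT = Q·ΣR = 11.7 × 4.043 = 47.30 K
Heat flows outward, so T_out = T_in − ΔT = 63.6 − 47.30 = 16.3 °C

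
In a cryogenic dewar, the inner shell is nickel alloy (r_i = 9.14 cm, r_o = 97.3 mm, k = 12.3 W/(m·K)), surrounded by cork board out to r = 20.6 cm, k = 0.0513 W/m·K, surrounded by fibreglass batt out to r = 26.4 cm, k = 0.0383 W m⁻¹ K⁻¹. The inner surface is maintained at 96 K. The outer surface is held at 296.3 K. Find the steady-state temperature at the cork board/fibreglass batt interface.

Resistance network (inner→outer):
  R_nickel alloy = (1/0.0914 − 1/0.0973)/(4πk) = 0.6634/(4π·12.3) = 0.004292 K/W
  R_cork board = (1/0.0973 − 1/0.206)/(4πk) = 5.423/(4π·0.0513) = 8.412 K/W
  R_fibreglass batt = (1/0.206 − 1/0.264)/(4πk) = 1.066/(4π·0.0383) = 2.216 K/W
ΣR = 0.004292 + 8.412 + 2.216 = 10.63 K/W
Q = ΔT/ΣR = (96 K − 296.3 K)/10.63 = -18.84 W
From the inner boundary to the cork board/fibreglass batt interface, ΣR_partial = 8.416 K/W.
T_interface = T_in − Q·ΣR_partial = 96 K − (-18.84)(8.416) = 254.6 K

T = 254.6 K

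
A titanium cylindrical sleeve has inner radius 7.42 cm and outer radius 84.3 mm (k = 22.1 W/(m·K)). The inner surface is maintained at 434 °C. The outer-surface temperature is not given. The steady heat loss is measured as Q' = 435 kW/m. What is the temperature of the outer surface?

T_out = 34.2 °C

Series resistances:
  R'_titanium = ln(0.0843/0.0742)/(2πk) = 0.1276/(2π·22.1) = 9.190×10^-4 m·K/W
ΣR = 9.190×10^-4 m·K/W
ΔT = Q'·ΣR = 4.35×10^5 × 9.190×10^-4 = 399.8 K
Heat flows outward, so T_out = T_in − ΔT = 434 − 399.8 = 34.2 °C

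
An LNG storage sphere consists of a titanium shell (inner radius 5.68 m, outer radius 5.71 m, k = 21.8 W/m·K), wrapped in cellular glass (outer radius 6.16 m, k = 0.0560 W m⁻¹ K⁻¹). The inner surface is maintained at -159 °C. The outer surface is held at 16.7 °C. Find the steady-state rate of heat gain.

Treat each layer as a resistance in series:
  R_titanium = (1/5.68 − 1/5.71)/(4πk) = 9.250×10^-4/(4π·21.8) = 3.377×10^-6 K/W
  R_cellular glass = (1/5.71 − 1/6.16)/(4πk) = 0.01279/(4π·0.0560) = 0.01818 K/W
ΣR = 3.377×10^-6 + 0.01818 = 0.01818 K/W
Q = ΔT/ΣR = (-159 °C − 16.7 °C)/0.01818 = -9660 W
(Negative Q ⇒ heat flows inward; heat gain = 9660 W.)

Q = 9660 W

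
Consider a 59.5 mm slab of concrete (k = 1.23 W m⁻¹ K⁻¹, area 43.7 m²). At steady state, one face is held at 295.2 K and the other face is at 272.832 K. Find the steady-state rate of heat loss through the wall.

Q = 20200 W

Q = kA·ΔT/L = 1.23 × 43.7 × |295.2 K − 272.832 K| / 0.0595 = 20200 W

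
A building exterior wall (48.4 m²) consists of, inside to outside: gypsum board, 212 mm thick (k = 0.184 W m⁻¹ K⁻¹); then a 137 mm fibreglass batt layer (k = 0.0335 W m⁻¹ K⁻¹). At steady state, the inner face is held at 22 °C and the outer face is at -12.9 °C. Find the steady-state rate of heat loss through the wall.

Q = 322 W

Series thermal resistances, inner to outer:
  R_gypsum board = L/(kA) = 0.212/(0.184·48.4) = 0.02381 K/W
  R_fibreglass batt = L/(kA) = 0.137/(0.0335·48.4) = 0.08449 K/W
ΣR = 0.02381 + 0.08449 = 0.1083 K/W
Q = ΔT/ΣR = (22 °C − -12.9 °C)/0.1083 = 322 W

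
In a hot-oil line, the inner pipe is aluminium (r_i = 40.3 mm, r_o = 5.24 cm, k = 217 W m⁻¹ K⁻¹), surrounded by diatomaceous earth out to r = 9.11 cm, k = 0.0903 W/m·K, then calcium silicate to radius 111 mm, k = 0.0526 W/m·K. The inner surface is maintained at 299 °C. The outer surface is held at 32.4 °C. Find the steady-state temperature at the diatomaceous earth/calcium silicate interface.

Series thermal resistances, inner to outer:
  R'_aluminium = ln(0.0524/0.0403)/(2πk) = 0.2626/(2π·217) = 1.926×10^-4 m·K/W
  R'_diatomaceous earth = ln(0.0911/0.0524)/(2πk) = 0.5531/(2π·0.0903) = 0.9748 m·K/W
  R'_calcium silicate = ln(0.111/0.0911)/(2πk) = 0.1976/(2π·0.0526) = 0.5978 m·K/W
ΣR = 1.926×10^-4 + 0.9748 + 0.5978 = 1.573 m·K/W
Q' = ΔT/ΣR = (299 °C − 32.4 °C)/1.573 = 169.5 W/m
From the inner boundary to the diatomaceous earth/calcium silicate interface, ΣR_partial = 0.9750 m·K/W.
T_interface = T_in − Q'·ΣR_partial = 299 °C − (169.5)(0.9750) = 134 °C

T = 134 °C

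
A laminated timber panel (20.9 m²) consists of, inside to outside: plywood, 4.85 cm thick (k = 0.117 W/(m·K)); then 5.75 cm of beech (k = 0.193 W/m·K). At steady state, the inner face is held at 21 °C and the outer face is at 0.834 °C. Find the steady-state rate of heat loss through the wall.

Q = 592 W

Resistance network (inner→outer):
  R_plywood = L/(kA) = 0.0485/(0.117·20.9) = 0.01983 K/W
  R_beech = L/(kA) = 0.0575/(0.193·20.9) = 0.01425 K/W
ΣR = 0.01983 + 0.01425 = 0.03408 K/W
Q = ΔT/ΣR = (21 °C − 0.834 °C)/0.03408 = 592 W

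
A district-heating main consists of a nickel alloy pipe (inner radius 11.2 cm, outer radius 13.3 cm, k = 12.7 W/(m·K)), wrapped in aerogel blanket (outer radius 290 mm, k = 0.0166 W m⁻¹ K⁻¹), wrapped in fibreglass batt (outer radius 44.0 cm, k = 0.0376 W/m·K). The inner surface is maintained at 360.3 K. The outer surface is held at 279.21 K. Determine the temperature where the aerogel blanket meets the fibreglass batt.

Resistance network (inner→outer):
  R'_nickel alloy = ln(0.133/0.112)/(2πk) = 0.1719/(2π·12.7) = 0.002154 m·K/W
  R'_aerogel blanket = ln(0.290/0.133)/(2πk) = 0.7795/(2π·0.0166) = 7.474 m·K/W
  R'_fibreglass batt = ln(0.440/0.290)/(2πk) = 0.4169/(2π·0.0376) = 1.765 m·K/W
ΣR = 0.002154 + 7.474 + 1.765 = 9.241 m·K/W
Q' = ΔT/ΣR = (360.3 K − 279.21 K)/9.241 = 8.775 W/m
From the inner boundary to the aerogel blanket/fibreglass batt interface, ΣR_partial = 7.476 m·K/W.
T_interface = T_in − Q'·ΣR_partial = 360.3 K − (8.775)(7.476) = 294.7 K

T = 294.7 K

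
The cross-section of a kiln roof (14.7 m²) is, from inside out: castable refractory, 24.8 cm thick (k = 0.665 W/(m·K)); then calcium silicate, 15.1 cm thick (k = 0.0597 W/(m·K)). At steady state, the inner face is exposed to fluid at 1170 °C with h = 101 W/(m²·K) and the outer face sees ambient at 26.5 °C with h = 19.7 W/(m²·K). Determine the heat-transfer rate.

Q = 5.67 kW

Treat each layer as a resistance in series:
  R_conv,in = 1/(hA) = 1/(101·14.7) = 6.735×10^-4 K/W
  R_castable refractory = L/(kA) = 0.248/(0.665·14.7) = 0.02537 K/W
  R_calcium silicate = L/(kA) = 0.151/(0.0597·14.7) = 0.1721 K/W
  R_conv,out = 1/(hA) = 1/(19.7·14.7) = 0.003453 K/W
ΣR = 6.735×10^-4 + 0.02537 + 0.1721 + 0.003453 = 0.2016 K/W
Q = ΔT/ΣR = (1170 °C − 26.5 °C)/0.2016 = 5670 W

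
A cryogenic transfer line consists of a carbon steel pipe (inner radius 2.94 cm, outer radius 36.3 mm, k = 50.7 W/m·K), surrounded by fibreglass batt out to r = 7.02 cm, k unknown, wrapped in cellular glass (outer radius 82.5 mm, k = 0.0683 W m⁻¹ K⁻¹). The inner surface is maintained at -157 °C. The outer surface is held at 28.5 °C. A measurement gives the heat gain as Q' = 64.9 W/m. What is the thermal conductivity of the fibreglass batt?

k = 0.0423 W/m·K

ΣR = ΔT/Q' = |-157 − 28.5|/64.9 = 2.858 m·K/W
Known resistances:
  R'_carbon steel = ln(0.0363/0.0294)/(2πk) = 0.2108/(2π·50.7) = 6.618×10^-4 m·K/W
  R'_cellular glass = ln(0.0825/0.0702)/(2πk) = 0.1614/(2π·0.0683) = 0.3762 m·K/W
R_fibreglass batt = ΣR − ΣR_known = 2.858 − 0.3769 = 2.481 m·K/W
ln(r₂/r₁)/(2πk) = 2.481 ⇒ k = 0.6595/(2π·2.481) = 0.0423 W/m·K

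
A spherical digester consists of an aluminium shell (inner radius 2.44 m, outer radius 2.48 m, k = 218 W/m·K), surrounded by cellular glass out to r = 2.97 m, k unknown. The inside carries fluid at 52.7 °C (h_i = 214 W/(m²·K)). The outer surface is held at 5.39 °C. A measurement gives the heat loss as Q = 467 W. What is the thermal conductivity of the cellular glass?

ΣR = ΔT/Q = |52.7 − 5.39|/467 = 0.1013 K/W
Known resistances:
  R_conv,in = 1/(4πr²h) = 1/(4π·2.44²·214) = 6.246×10^-5 K/W
  R_aluminium = (1/2.44 − 1/2.48)/(4πk) = 0.006610/(4π·218) = 2.413×10^-6 K/W
R_cellular glass = ΣR − ΣR_known = 0.1013 − 6.487×10^-5 = 0.1012 K/W
(1/r₁−1/r₂)/(4πk) = 0.1012 ⇒ k = 0.06653/(4π·0.1012) = 0.0523 W/m·K

k = 0.0523 W/m·K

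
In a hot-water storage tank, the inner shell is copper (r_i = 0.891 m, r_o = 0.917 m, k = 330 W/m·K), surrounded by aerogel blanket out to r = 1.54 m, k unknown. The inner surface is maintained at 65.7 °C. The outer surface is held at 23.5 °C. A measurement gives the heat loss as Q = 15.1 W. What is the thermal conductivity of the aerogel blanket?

k = 0.0126 W/m·K

ΣR = ΔT/Q = |65.7 − 23.5|/15.1 = 2.795 K/W
Known resistances:
  R_copper = (1/0.891 − 1/0.917)/(4πk) = 0.03182/(4π·330) = 7.674×10^-6 K/W
R_aerogel blanket = ΣR − ΣR_known = 2.795 − 7.674×10^-6 = 2.795 K/W
(1/r₁−1/r₂)/(4πk) = 2.795 ⇒ k = 0.4412/(4π·2.795) = 0.0126 W/m·K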